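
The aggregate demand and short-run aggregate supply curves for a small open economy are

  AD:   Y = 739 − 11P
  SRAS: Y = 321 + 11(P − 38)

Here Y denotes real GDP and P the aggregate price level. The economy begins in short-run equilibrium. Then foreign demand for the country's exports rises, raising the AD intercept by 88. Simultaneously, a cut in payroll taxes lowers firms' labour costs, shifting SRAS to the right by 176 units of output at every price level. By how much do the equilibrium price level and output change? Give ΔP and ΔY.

After both shocks: AD is Y = 827 − 11P and SRAS is Y = 79 + 11P.
Setting them equal: 748 = 22P, so P = 34.
Y = 827 − 11·34 = 453.
Initially P = 38, Y = 321, so ΔP = -4 and ΔY = +132.

ΔP = -4, ΔY = +132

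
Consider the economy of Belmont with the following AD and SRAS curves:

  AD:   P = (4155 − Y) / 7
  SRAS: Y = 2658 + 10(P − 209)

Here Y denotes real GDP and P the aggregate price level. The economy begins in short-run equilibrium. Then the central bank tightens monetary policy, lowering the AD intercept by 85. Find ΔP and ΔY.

ΔP = -5, ΔY = -50

This is a negative demand shock: AD shifts left.
New AD: Y = 4070 − 7P.
SRAS can be written Y = 568 + 10P.
Set AD = SRAS: 4070 − 7P = 568 + 10P, so 3502 = 17P and P = 206.
Y = 4070 − 7·206 = 2628.
Initially P = 211, Y = 2678, so ΔP = -5 and ΔY = -50.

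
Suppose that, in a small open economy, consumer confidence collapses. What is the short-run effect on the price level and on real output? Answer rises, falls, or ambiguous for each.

This is a negative demand shock: AD shifts left.
Moving along the upward-sloping SRAS curve, P falls and Y falls.

Price level: falls; output: falls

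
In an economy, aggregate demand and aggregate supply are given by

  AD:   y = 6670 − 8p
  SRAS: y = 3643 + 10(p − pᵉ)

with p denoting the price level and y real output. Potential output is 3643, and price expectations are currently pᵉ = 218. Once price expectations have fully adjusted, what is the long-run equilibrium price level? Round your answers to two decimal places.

Long-run p = 378.38

Short run: with pᵉ = 218, SRAS is y = 1463 + 10p. Setting AD = SRAS gives 5207 = 18p, so p = 289.28 and y = 6670 − 8p = 4355.78.
Output 4355.78 is above potential 3643, so over time expected prices rise and SRAS shifts left until y returns to 3643.
Long run: y = 3643 on the AD curve gives 3643 = 6670 − 8p, so p = 378.38.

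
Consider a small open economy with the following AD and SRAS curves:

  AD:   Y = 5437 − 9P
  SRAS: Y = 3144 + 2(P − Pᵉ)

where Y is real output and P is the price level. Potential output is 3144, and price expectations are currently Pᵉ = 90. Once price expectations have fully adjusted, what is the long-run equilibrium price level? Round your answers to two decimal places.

Short run: with Pᵉ = 90, SRAS is Y = 2964 + 2P. Setting AD = SRAS gives 2473 = 11P, so P = 224.82 and Y = 5437 − 9P = 3413.64.
Output 3413.64 is above potential 3144, so over time expected prices rise and SRAS shifts left until Y returns to 3144.
Long run: Y = 3144 on the AD curve gives 3144 = 5437 − 9P, so P = 254.78.

Long-run P = 254.78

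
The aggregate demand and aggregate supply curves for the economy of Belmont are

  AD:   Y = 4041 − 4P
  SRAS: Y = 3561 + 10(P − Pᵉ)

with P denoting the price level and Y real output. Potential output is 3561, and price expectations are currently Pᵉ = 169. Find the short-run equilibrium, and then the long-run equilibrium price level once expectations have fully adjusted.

Short run: with Pᵉ = 169, SRAS is Y = 1871 + 10P. Setting AD = SRAS gives 2170 = 14P, so P = 155 and Y = 4041 − 4·155 = 3421.
Output 3421 is below potential 3561, so over time expected prices fall and SRAS shifts right until Y returns to 3561.
Long run: Y = 3561 on the AD curve gives 3561 = 4041 − 4P, so P = 120.

Short run: P = 155, Y = 3421. Long run: P = 120.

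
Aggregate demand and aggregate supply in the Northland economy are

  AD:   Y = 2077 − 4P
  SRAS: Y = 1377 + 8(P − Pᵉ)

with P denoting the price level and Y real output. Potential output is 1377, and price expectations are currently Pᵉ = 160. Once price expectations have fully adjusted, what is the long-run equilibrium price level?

Long-run P = 175

Short run: with Pᵉ = 160, SRAS is Y = 97 + 8P. Setting AD = SRAS gives 1980 = 12P, so P = 165 and Y = 2077 − 4·165 = 1417.
Output 1417 is above potential 1377, so over time expected prices rise and SRAS shifts left until Y returns to 1377.
Long run: Y = 1377 on the AD curve gives 1377 = 2077 − 4P, so P = 175.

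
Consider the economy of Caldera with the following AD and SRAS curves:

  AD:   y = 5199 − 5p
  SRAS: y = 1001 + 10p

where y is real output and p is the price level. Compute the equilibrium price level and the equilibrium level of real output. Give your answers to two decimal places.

Set AD = SRAS: 5199 − 5p = 1001 + 10p, so 4198 = 15p and p = 279.87.
Substituting into AD, y = 5199 − 5p = 3799.67.

p = 279.87, y = 3799.67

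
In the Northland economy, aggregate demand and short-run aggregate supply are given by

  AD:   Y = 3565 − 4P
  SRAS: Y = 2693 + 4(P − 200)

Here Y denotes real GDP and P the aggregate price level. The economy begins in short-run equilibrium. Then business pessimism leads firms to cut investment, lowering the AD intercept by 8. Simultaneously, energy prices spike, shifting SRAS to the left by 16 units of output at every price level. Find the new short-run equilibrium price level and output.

After both shocks: AD is Y = 3557 − 4P and SRAS is Y = 1877 + 4P.
Setting them equal: 1680 = 8P, so P = 210.
Y = 3557 − 4·210 = 2717.

P = 210, Y = 2717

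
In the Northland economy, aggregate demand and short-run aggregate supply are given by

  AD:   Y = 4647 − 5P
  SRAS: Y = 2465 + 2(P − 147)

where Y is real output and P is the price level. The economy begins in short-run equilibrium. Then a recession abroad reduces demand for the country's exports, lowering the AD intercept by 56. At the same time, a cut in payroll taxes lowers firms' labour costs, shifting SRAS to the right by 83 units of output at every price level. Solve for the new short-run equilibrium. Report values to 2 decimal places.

P = 333.86, Y = 2921.71

After both shocks: AD is Y = 4591 − 5P and SRAS is Y = 2254 + 2P.
Setting them equal: 2337 = 7P, so P = 333.86.
Substituting into AD, Y = 2921.71.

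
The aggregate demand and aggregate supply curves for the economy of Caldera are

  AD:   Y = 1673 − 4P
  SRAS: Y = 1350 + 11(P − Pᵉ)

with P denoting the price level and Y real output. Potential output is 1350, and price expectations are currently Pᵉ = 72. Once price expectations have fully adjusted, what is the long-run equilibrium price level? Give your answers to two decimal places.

Short run: with Pᵉ = 72, SRAS is Y = 558 + 11P. Setting AD = SRAS gives 1115 = 15P, so P = 74.33 and Y = 1673 − 4P = 1375.67.
Output 1375.67 is above potential 1350, so over time expected prices rise and SRAS shifts left until Y returns to 1350.
Long run: Y = 1350 on the AD curve gives 1350 = 1673 − 4P, so P = 80.75.

Long-run P = 80.75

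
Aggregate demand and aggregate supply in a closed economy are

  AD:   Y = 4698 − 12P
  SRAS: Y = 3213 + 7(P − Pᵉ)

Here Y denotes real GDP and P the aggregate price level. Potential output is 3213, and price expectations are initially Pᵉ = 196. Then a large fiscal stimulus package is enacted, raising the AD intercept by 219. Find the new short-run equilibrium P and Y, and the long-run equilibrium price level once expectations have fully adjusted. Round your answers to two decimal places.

Short run: P = 161.89, Y = 2974.26. Long run: P = 142.00.

AD shifts right: new AD is Y = 4917 − 12P. With Pᵉ = 196, SRAS is Y = 1841 + 7P.
Short run: 4917 − 12P = 1841 + 7P gives 3076 = 19P, so P = 161.89 and Y = 4917 − 12P = 2974.26.
Y = 2974.26 is below potential 3213; expectations adjust and SRAS shifts right until Y = 3213.
Long run: on the new AD curve, 3213 = 4917 − 12P gives P = 142.00.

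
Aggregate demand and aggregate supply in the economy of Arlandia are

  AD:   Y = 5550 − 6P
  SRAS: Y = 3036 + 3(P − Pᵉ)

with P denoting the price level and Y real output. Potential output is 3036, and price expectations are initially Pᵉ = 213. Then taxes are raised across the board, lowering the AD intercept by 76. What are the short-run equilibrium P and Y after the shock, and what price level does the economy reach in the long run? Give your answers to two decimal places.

Short run: P = 341.89, Y = 3422.67. Long run: P = 406.33.

AD shifts left: new AD is Y = 5474 − 6P. With Pᵉ = 213, SRAS is Y = 2397 + 3P.
Short run: 5474 − 6P = 2397 + 3P gives 3077 = 9P, so P = 341.89 and Y = 5474 − 6P = 3422.67.
Y = 3422.67 is above potential 3036; expectations adjust and SRAS shifts left until Y = 3036.
Long run: on the new AD curve, 3036 = 5474 − 6P gives P = 406.33.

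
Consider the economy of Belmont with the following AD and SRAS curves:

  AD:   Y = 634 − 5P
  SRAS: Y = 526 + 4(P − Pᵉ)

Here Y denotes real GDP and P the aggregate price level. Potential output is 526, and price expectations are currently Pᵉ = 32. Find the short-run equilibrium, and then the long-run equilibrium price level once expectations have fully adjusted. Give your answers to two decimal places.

Short run: P = 26.22, Y = 502.89. Long run: P = 21.60.

Short run: with Pᵉ = 32, SRAS is Y = 398 + 4P. Setting AD = SRAS gives 236 = 9P, so P = 26.22 and Y = 634 − 5P = 502.89.
Output 502.89 is below potential 526, so over time expected prices fall and SRAS shifts right until Y returns to 526.
Long run: Y = 526 on the AD curve gives 526 = 634 − 5P, so P = 21.60.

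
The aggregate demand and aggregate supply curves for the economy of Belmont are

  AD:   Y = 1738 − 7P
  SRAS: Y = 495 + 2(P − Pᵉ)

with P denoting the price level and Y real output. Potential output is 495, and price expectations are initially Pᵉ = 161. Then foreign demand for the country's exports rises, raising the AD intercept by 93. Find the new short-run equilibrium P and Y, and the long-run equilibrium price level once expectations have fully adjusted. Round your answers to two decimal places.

Short run: P = 184.22, Y = 541.44. Long run: P = 190.86.

AD shifts right: new AD is Y = 1831 − 7P. With Pᵉ = 161, SRAS is Y = 173 + 2P.
Short run: 1831 − 7P = 173 + 2P gives 1658 = 9P, so P = 184.22 and Y = 1831 − 7P = 541.44.
Y = 541.44 is above potential 495; expectations adjust and SRAS shifts left until Y = 495.
Long run: on the new AD curve, 495 = 1831 − 7P gives P = 190.86.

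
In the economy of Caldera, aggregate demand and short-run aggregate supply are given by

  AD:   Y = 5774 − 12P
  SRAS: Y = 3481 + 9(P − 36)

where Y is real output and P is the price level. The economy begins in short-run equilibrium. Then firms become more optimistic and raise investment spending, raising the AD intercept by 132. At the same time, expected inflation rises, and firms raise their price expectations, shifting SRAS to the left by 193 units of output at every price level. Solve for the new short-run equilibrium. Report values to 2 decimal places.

After both shocks: AD is Y = 5906 − 12P and SRAS is Y = 2964 + 9P.
Setting them equal: 2942 = 21P, so P = 140.10.
Substituting into AD, Y = 4224.86.

P = 140.10, Y = 4224.86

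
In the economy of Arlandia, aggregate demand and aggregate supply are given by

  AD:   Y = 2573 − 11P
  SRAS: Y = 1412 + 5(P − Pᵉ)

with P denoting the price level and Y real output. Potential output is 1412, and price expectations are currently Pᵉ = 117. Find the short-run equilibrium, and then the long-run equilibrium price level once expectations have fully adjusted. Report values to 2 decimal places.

Short run: with Pᵉ = 117, SRAS is Y = 827 + 5P. Setting AD = SRAS gives 1746 = 16P, so P = 109.13 and Y = 2573 − 11P = 1372.63.
Output 1372.63 is below potential 1412, so over time expected prices fall and SRAS shifts right until Y returns to 1412.
Long run: Y = 1412 on the AD curve gives 1412 = 2573 − 11P, so P = 105.55.

Short run: P = 109.13, Y = 1372.63. Long run: P = 105.55.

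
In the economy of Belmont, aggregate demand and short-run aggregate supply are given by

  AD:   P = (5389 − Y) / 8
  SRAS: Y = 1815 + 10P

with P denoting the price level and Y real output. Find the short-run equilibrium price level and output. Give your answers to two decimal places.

Rearrange AD to Y = 5389 − 8P.
Set AD = SRAS: 5389 − 8P = 1815 + 10P, so 3574 = 18P and P = 198.56.
Substituting into AD, Y = 5389 − 8P = 3800.56.

P = 198.56, Y = 3800.56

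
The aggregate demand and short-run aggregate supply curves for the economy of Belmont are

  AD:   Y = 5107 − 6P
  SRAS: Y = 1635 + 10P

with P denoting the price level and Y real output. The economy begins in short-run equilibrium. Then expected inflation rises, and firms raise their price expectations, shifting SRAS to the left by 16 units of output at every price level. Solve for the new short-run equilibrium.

P = 218, Y = 3799

This is a negative supply shock: SRAS shifts left.
New SRAS: Y = 1619 + 10P.
Set AD = SRAS: 5107 − 6P = 1619 + 10P, so 3488 = 16P and P = 218.
Y = 5107 − 6·218 = 3799.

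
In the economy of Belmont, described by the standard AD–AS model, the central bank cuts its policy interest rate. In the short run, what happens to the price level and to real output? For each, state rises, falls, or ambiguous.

This is a positive demand shock: AD shifts right.
Moving along the upward-sloping SRAS curve, P rises and Y rises.

Price level: rises; output: rises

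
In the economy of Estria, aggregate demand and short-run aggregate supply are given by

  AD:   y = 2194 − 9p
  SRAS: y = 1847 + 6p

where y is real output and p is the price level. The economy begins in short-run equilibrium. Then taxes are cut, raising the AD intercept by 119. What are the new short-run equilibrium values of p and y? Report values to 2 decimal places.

p = 31.07, y = 2033.40

This is a positive demand shock: AD shifts right.
New AD: y = 2313 − 9p.
Set AD = SRAS: 2313 − 9p = 1847 + 6p, so 466 = 15p and p = 31.07.
Substituting into AD, y = 2033.40.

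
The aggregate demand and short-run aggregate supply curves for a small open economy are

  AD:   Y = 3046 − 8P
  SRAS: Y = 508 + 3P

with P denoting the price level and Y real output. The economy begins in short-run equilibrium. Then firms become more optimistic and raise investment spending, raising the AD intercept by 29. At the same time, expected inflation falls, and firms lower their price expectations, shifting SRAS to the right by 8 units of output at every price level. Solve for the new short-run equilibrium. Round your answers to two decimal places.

P = 232.64, Y = 1213.91

After both shocks: AD is Y = 3075 − 8P and SRAS is Y = 516 + 3P.
Setting them equal: 2559 = 11P, so P = 232.64.
Substituting into AD, Y = 1213.91.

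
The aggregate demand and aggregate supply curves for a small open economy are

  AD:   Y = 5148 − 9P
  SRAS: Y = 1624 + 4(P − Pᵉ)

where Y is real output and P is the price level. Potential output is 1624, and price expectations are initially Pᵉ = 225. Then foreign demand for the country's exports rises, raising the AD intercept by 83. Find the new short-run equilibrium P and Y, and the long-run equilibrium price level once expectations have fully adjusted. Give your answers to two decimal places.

Short run: P = 346.69, Y = 2110.77. Long run: P = 400.78.

AD shifts right: new AD is Y = 5231 − 9P. With Pᵉ = 225, SRAS is Y = 724 + 4P.
Short run: 5231 − 9P = 724 + 4P gives 4507 = 13P, so P = 346.69 and Y = 5231 − 9P = 2110.77.
Y = 2110.77 is above potential 1624; expectations adjust and SRAS shifts left until Y = 1624.
Long run: on the new AD curve, 1624 = 5231 − 9P gives P = 400.78.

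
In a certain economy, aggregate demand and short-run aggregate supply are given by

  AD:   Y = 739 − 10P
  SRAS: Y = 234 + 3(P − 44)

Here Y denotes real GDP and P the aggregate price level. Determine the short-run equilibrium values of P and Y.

Write SRAS as Y = 234 + 3P − 132 = 102 + 3P.
Set AD = SRAS: 739 − 10P = 102 + 3P, so 637 = 13P and P = 49.
Then Y = 739 − 10·49 = 249.

P = 49, Y = 249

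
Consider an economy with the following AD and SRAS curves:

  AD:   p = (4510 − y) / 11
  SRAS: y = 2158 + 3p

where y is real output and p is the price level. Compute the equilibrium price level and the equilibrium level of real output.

p = 168, y = 2662

Rearrange AD to y = 4510 − 11p.
Set AD = SRAS: 4510 − 11p = 2158 + 3p, so 2352 = 14p and p = 168.
Then y = 4510 − 11·168 = 2662.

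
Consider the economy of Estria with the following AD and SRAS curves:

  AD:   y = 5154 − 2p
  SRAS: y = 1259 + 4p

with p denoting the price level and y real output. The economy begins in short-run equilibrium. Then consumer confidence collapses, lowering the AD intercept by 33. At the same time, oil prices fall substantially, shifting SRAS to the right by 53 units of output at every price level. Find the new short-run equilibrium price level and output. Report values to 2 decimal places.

After both shocks: AD is y = 5121 − 2p and SRAS is y = 1312 + 4p.
Setting them equal: 3809 = 6p, so p = 634.83.
Substituting into AD, y = 3851.33.

p = 634.83, y = 3851.33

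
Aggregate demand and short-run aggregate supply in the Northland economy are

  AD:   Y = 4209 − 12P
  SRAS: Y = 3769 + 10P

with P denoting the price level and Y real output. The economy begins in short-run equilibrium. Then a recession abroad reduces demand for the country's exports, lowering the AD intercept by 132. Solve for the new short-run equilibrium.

This is a negative demand shock: AD shifts left.
New AD: Y = 4077 − 12P.
Set AD = SRAS: 4077 − 12P = 3769 + 10P, so 308 = 22P and P = 14.
Y = 4077 − 12·14 = 3909.

P = 14, Y = 3909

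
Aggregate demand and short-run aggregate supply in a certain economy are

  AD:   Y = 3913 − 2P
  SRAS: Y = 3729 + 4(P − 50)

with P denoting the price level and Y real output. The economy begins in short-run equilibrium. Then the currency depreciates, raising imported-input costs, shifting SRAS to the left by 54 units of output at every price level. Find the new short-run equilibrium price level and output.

This is a negative supply shock: SRAS shifts left.
New SRAS: Y = 3475 + 4P.
Set AD = SRAS: 3913 − 2P = 3475 + 4P, so 438 = 6P and P = 73.
Y = 3913 − 2·73 = 3767.

P = 73, Y = 3767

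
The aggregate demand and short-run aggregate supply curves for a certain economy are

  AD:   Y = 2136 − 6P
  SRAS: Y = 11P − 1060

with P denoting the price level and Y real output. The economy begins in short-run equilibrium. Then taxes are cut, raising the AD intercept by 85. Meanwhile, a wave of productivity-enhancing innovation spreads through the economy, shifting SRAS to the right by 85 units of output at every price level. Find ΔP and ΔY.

After both shocks: AD is Y = 2221 − 6P and SRAS is Y = 11P − 975.
Setting them equal: 3196 = 17P, so P = 188.
Y = 2221 − 6·188 = 1093.
Initially P = 188, Y = 1008, so ΔP = +0 and ΔY = +85.

ΔP = +0, ΔY = +85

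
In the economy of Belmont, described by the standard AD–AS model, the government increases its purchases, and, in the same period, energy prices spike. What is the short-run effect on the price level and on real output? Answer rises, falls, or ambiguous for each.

The first event is a positive demand shock: AD shifts right, which by itself pushes P up and Y up.
The second is an adverse supply shock: SRAS shifts left, which by itself pushes P up and Y down.
Both shocks push P up, so P rises. The two shocks push Y in opposite directions, so the effect on Y is ambiguous.

Price level: rises; output: ambiguous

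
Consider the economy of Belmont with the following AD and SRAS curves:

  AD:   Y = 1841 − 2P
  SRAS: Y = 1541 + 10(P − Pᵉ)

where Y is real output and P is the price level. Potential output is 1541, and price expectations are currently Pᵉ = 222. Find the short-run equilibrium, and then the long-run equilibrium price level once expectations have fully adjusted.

Short run: with Pᵉ = 222, SRAS is Y = 10P − 679. Setting AD = SRAS gives 2520 = 12P, so P = 210 and Y = 1841 − 2·210 = 1421.
Output 1421 is below potential 1541, so over time expected prices fall and SRAS shifts right until Y returns to 1541.
Long run: Y = 1541 on the AD curve gives 1541 = 1841 − 2P, so P = 150.

Short run: P = 210, Y = 1421. Long run: P = 150.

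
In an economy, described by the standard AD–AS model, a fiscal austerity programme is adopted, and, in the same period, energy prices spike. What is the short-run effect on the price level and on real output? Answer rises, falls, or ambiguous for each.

The first event is a negative demand shock: AD shifts left, which by itself pushes P down and Y down.
The second is an adverse supply shock: SRAS shifts left, which by itself pushes P up and Y down.
The two shocks push P in opposite directions, so the effect on P is ambiguous. Both shocks push Y down, so Y falls.

Price level: ambiguous; output: falls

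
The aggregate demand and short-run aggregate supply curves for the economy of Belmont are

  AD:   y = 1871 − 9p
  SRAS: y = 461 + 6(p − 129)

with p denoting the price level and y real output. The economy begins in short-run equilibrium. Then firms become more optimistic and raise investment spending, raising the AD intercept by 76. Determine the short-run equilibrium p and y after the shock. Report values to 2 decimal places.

This is a positive demand shock: AD shifts right.
New AD: y = 1947 − 9p.
SRAS can be written y = 6p − 313.
Set AD = SRAS: 1947 − 9p = 6p − 313, so 2260 = 15p and p = 150.67.
Substituting into AD, y = 591.00.

p = 150.67, y = 591.00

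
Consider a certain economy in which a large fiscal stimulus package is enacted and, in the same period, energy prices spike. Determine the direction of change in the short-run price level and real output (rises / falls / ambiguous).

The first event is a positive demand shock: AD shifts right, which by itself pushes P up and Y up.
The second is an adverse supply shock: SRAS shifts left, which by itself pushes P up and Y down.
Both shocks push P up, so P rises. The two shocks push Y in opposite directions, so the effect on Y is ambiguous.

Price level: rises; output: ambiguous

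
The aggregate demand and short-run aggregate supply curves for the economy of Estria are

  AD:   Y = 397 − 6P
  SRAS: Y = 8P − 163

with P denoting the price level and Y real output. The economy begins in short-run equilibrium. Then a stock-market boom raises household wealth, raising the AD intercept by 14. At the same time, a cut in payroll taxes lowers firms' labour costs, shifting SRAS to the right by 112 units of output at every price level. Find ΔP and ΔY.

After both shocks: AD is Y = 411 − 6P and SRAS is Y = 8P − 51.
Setting them equal: 462 = 14P, so P = 33.
Y = 411 − 6·33 = 213.
Initially P = 40, Y = 157, so ΔP = -7 and ΔY = +56.

ΔP = -7, ΔY = +56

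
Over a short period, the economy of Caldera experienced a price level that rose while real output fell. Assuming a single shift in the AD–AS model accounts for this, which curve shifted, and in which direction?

P rose and Y fell. An AD shift moves P and Y in the same direction; an SRAS shift moves them in opposite directions.
Here P and Y moved in opposite directions, so the SRAS curve shifted.
Since Y fell, SRAS shifted left.

SRAS shifted left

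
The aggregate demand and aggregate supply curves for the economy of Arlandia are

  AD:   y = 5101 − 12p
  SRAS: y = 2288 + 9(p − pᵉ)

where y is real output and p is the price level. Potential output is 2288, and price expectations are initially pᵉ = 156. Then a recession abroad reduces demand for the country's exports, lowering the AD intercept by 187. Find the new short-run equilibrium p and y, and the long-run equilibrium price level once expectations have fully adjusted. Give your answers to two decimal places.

AD shifts left: new AD is y = 4914 − 12p. With pᵉ = 156, SRAS is y = 884 + 9p.
Short run: 4914 − 12p = 884 + 9p gives 4030 = 21p, so p = 191.90 and y = 4914 − 12p = 2611.14.
y = 2611.14 is above potential 2288; expectations adjust and SRAS shifts left until y = 2288.
Long run: on the new AD curve, 2288 = 4914 − 12p gives p = 218.83.

Short run: p = 191.90, y = 2611.14. Long run: p = 218.83.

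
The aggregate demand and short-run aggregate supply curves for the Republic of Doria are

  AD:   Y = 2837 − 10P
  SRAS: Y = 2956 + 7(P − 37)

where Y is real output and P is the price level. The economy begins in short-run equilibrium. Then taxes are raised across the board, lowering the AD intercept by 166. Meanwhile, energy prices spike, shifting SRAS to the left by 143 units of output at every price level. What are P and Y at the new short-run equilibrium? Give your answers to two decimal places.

After both shocks: AD is Y = 2671 − 10P and SRAS is Y = 2554 + 7P.
Setting them equal: 117 = 17P, so P = 6.88.
Substituting into AD, Y = 2602.18.

P = 6.88, Y = 2602.18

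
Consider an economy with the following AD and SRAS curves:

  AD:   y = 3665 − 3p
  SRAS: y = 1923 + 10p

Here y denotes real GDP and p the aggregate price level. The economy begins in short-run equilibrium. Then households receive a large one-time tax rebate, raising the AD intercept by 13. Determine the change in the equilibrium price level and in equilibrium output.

This is a positive demand shock: AD shifts right.
New AD: y = 3678 − 3p.
Set AD = SRAS: 3678 − 3p = 1923 + 10p, so 1755 = 13p and p = 135.
y = 3678 − 3·135 = 3273.
Initially p = 134, y = 3263, so Δp = +1 and Δy = +10.

Δp = +1, Δy = +10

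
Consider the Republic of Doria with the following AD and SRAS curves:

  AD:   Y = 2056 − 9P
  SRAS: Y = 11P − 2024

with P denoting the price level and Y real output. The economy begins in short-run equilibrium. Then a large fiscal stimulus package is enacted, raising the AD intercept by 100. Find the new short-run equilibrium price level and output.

This is a positive demand shock: AD shifts right.
New AD: Y = 2156 − 9P.
Set AD = SRAS: 2156 − 9P = 11P − 2024, so 4180 = 20P and P = 209.
Y = 2156 − 9·209 = 275.

P = 209, Y = 275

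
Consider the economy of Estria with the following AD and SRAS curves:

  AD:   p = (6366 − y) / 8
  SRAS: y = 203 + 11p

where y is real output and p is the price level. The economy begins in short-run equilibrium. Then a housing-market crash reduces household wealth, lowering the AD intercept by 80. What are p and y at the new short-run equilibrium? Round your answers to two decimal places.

This is a negative demand shock: AD shifts left.
New AD: y = 6286 − 8p.
Set AD = SRAS: 6286 − 8p = 203 + 11p, so 6083 = 19p and p = 320.16.
Substituting into AD, y = 3724.74.

p = 320.16, y = 3724.74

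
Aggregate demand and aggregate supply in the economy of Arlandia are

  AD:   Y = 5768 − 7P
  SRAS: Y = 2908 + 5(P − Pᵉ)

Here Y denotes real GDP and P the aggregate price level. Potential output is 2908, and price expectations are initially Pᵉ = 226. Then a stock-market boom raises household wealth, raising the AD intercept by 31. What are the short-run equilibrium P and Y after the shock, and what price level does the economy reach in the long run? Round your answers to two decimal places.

AD shifts right: new AD is Y = 5799 − 7P. With Pᵉ = 226, SRAS is Y = 1778 + 5P.
Short run: 5799 − 7P = 1778 + 5P gives 4021 = 12P, so P = 335.08 and Y = 5799 − 7P = 3453.42.
Y = 3453.42 is above potential 2908; expectations adjust and SRAS shifts left until Y = 2908.
Long run: on the new AD curve, 2908 = 5799 − 7P gives P = 413.00.

Short run: P = 335.08, Y = 3453.42. Long run: P = 413.00.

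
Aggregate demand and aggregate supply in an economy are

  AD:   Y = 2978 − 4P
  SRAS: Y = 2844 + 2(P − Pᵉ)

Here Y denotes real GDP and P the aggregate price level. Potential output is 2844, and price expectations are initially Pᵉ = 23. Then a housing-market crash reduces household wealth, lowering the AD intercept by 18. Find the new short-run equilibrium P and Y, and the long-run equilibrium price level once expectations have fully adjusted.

AD shifts left: new AD is Y = 2960 − 4P. With Pᵉ = 23, SRAS is Y = 2798 + 2P.
Short run: 2960 − 4P = 2798 + 2P gives 162 = 6P, so P = 27 and Y = 2960 − 4·27 = 2852.
Y = 2852 is above potential 2844; expectations adjust and SRAS shifts left until Y = 2844.
Long run: on the new AD curve, 2844 = 2960 − 4P gives P = 29.

Short run: P = 27, Y = 2852. Long run: P = 29.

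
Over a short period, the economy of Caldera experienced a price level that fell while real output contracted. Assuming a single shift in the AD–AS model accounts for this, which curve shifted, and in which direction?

AD shifted left

P fell and Y fell. An AD shift moves P and Y in the same direction; an SRAS shift moves them in opposite directions.
Here P and Y moved in the same direction, so the AD curve shifted.
Since Y fell, AD shifted left.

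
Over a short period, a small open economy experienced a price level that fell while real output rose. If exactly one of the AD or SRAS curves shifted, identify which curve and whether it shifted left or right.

SRAS shifted right

P fell and Y rose. An AD shift moves P and Y in the same direction; an SRAS shift moves them in opposite directions.
Here P and Y moved in opposite directions, so the SRAS curve shifted.
Since Y rose, SRAS shifted right.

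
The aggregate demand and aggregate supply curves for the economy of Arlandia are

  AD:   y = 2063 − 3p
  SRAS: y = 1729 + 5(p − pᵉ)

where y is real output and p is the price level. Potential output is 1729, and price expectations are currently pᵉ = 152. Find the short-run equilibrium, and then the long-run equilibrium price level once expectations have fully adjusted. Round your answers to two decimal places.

Short run: with pᵉ = 152, SRAS is y = 969 + 5p. Setting AD = SRAS gives 1094 = 8p, so p = 136.75 and y = 2063 − 3p = 1652.75.
Output 1652.75 is below potential 1729, so over time expected prices fall and SRAS shifts right until y returns to 1729.
Long run: y = 1729 on the AD curve gives 1729 = 2063 − 3p, so p = 111.33.

Short run: p = 136.75, y = 1652.75. Long run: p = 111.33.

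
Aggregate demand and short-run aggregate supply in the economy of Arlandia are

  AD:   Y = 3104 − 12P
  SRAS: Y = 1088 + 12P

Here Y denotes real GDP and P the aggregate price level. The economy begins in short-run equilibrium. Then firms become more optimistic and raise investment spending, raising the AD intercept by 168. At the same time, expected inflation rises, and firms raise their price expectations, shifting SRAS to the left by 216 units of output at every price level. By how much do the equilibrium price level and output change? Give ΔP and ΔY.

After both shocks: AD is Y = 3272 − 12P and SRAS is Y = 872 + 12P.
Setting them equal: 2400 = 24P, so P = 100.
Y = 3272 − 12·100 = 2072.
Initially P = 84, Y = 2096, so ΔP = +16 and ΔY = -24.

ΔP = +16, ΔY = -24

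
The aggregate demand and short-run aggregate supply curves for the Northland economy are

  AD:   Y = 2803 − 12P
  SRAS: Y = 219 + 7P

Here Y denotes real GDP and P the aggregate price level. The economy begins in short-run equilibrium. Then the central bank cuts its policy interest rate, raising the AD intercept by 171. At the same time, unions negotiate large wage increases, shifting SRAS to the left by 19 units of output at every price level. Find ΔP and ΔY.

After both shocks: AD is Y = 2974 − 12P and SRAS is Y = 200 + 7P.
Setting them equal: 2774 = 19P, so P = 146.
Y = 2974 − 12·146 = 1222.
Initially P = 136, Y = 1171, so ΔP = +10 and ΔY = +51.

ΔP = +10, ΔY = +51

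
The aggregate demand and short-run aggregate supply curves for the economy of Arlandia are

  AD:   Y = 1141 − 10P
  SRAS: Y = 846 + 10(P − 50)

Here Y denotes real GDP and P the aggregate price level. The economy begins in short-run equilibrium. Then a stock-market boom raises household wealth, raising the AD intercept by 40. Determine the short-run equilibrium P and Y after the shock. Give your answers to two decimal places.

P = 41.75, Y = 763.50

This is a positive demand shock: AD shifts right.
New AD: Y = 1181 − 10P.
SRAS can be written Y = 346 + 10P.
Set AD = SRAS: 1181 − 10P = 346 + 10P, so 835 = 20P and P = 41.75.
Substituting into AD, Y = 763.50.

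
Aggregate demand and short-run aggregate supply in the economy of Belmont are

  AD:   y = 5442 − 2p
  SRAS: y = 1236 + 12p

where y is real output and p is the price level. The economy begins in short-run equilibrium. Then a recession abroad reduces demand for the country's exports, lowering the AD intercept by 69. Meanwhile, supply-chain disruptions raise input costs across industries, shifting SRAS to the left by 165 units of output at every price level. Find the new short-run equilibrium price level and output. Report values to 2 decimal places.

After both shocks: AD is y = 5373 − 2p and SRAS is y = 1071 + 12p.
Setting them equal: 4302 = 14p, so p = 307.29.
Substituting into AD, y = 4758.43.

p = 307.29, y = 4758.43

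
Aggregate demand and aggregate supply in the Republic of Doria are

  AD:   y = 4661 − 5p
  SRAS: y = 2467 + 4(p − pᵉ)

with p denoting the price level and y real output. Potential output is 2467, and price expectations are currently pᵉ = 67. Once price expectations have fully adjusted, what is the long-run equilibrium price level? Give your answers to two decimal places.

Long-run p = 438.80

Short run: with pᵉ = 67, SRAS is y = 2199 + 4p. Setting AD = SRAS gives 2462 = 9p, so p = 273.56 and y = 4661 − 5p = 3293.22.
Output 3293.22 is above potential 2467, so over time expected prices rise and SRAS shifts left until y returns to 2467.
Long run: y = 2467 on the AD curve gives 2467 = 4661 − 5p, so p = 438.80.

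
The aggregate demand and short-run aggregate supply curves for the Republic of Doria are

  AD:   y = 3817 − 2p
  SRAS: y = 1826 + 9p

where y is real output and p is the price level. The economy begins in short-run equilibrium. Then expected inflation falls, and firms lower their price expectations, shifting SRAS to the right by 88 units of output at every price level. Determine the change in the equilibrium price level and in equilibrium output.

This is a positive supply shock: SRAS shifts right.
New SRAS: y = 1914 + 9p.
Set AD = SRAS: 3817 − 2p = 1914 + 9p, so 1903 = 11p and p = 173.
y = 3817 − 2·173 = 3471.
Initially p = 181, y = 3455, so Δp = -8 and Δy = +16.

Δp = -8, Δy = +16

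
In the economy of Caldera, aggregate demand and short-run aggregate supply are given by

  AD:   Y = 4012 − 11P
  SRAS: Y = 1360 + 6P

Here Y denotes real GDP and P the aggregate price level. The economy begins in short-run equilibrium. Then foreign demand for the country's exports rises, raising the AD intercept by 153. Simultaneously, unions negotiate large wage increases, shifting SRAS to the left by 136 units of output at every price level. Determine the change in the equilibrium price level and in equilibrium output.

ΔP = +17, ΔY = -34

After both shocks: AD is Y = 4165 − 11P and SRAS is Y = 1224 + 6P.
Setting them equal: 2941 = 17P, so P = 173.
Y = 4165 − 11·173 = 2262.
Initially P = 156, Y = 2296, so ΔP = +17 and ΔY = -34.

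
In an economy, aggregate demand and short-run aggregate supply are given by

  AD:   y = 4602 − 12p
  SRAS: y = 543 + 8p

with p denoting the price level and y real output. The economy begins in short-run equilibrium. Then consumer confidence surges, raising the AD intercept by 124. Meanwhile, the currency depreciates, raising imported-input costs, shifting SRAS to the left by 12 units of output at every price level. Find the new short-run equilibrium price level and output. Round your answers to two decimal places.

p = 209.75, y = 2209.00

After both shocks: AD is y = 4726 − 12p and SRAS is y = 531 + 8p.
Setting them equal: 4195 = 20p, so p = 209.75.
Substituting into AD, y = 2209.00.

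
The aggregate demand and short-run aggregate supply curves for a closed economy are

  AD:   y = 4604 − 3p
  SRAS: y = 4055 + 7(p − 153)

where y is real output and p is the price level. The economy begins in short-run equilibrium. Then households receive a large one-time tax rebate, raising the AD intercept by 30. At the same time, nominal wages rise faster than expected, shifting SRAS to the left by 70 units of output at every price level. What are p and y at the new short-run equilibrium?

After both shocks: AD is y = 4634 − 3p and SRAS is y = 2914 + 7p.
Setting them equal: 1720 = 10p, so p = 172.
y = 4634 − 3·172 = 4118.

p = 172, y = 4118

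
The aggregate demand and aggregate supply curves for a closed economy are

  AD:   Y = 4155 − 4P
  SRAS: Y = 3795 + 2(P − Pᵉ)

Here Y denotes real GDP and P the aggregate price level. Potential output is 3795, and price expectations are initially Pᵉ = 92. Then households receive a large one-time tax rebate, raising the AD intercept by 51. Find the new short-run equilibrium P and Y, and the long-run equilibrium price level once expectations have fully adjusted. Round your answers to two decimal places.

Short run: P = 99.17, Y = 3809.33. Long run: P = 102.75.

AD shifts right: new AD is Y = 4206 − 4P. With Pᵉ = 92, SRAS is Y = 3611 + 2P.
Short run: 4206 − 4P = 3611 + 2P gives 595 = 6P, so P = 99.17 and Y = 4206 − 4P = 3809.33.
Y = 3809.33 is above potential 3795; expectations adjust and SRAS shifts left until Y = 3795.
Long run: on the new AD curve, 3795 = 4206 − 4P gives P = 102.75.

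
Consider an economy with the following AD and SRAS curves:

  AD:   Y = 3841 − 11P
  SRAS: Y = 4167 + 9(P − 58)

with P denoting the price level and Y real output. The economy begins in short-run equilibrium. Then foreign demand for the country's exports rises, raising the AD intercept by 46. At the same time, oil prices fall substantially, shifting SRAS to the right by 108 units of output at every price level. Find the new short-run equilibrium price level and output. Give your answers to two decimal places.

P = 6.70, Y = 3813.30

After both shocks: AD is Y = 3887 − 11P and SRAS is Y = 3753 + 9P.
Setting them equal: 134 = 20P, so P = 6.70.
Substituting into AD, Y = 3813.30.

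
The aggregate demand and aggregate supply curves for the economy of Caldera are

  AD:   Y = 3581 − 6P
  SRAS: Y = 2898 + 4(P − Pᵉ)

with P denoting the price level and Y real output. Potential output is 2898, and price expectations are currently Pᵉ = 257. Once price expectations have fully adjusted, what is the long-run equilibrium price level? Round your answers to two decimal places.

Short run: with Pᵉ = 257, SRAS is Y = 1870 + 4P. Setting AD = SRAS gives 1711 = 10P, so P = 171.10 and Y = 3581 − 6P = 2554.40.
Output 2554.40 is below potential 2898, so over time expected prices fall and SRAS shifts right until Y returns to 2898.
Long run: Y = 2898 on the AD curve gives 2898 = 3581 − 6P, so P = 113.83.

Long-run P = 113.83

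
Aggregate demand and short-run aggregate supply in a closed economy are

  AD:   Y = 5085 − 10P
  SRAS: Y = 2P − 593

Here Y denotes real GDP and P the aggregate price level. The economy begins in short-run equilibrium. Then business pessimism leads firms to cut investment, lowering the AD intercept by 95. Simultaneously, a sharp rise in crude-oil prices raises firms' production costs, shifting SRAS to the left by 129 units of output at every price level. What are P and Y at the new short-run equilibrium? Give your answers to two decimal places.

P = 476.00, Y = 230.00

After both shocks: AD is Y = 4990 − 10P and SRAS is Y = 2P − 722.
Setting them equal: 5712 = 12P, so P = 476.00.
Substituting into AD, Y = 230.00.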